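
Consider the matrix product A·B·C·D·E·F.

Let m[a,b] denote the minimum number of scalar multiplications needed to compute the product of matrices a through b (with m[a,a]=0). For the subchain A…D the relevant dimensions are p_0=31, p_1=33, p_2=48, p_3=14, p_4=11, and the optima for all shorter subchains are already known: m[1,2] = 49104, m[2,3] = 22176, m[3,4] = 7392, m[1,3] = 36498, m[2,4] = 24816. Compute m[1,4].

m[1,4] = min over k∈[1,3] of m[1,k]+m[k+1,4]+p_{0}·p_k·p_{4}.
k=1: 0 + 24816 + 31·33·11 = 36069; k=2: 49104 + 7392 + 31·48·11 = 72864; k=3: 36498 + 0 + 31·14·11 = 41272.
Minimum: 36069 at k=1.

36069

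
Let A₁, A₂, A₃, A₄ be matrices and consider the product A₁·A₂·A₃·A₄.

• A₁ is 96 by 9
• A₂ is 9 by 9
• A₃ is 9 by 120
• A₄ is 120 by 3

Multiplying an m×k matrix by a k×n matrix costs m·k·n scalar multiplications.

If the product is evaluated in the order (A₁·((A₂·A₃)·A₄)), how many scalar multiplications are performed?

15552

(A₂·A₃): 9×9 by 9×120 → 9×120, cost 9·9·120 = 9720
((A₂·A₃)·A₄): 9×120 by 120×3 → 9×3, cost 9·120·3 = 3240; cumulative 12960
(A₁·((A₂·A₃)·A₄)): 96×9 by 9×3 → 96×3, cost 96·9·3 = 2592; cumulative 15552
Total: 15552 scalar multiplications.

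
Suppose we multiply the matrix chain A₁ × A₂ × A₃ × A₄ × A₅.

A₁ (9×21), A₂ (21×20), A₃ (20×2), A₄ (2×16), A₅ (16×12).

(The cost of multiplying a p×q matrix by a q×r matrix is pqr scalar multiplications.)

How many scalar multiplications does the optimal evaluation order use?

1818

Adjacent pairs: A₁A₂ = 9·21·20 = 3780; A₂A₃ = 21·20·2 = 840; A₃A₄ = 20·2·16 = 640; A₄A₅ = 2·16·12 = 384.
Length 3: A₁..A₃: k=1: 0+840+9·21·2=1218; k=2: 3780+0+9·20·2=4140 → min 1218 | A₂..A₄: k=2: 0+640+21·20·16=7360; k=3: 840+0+21·2·16=1512 → min 1512 | A₃..A₅: k=3: 0+384+20·2·12=864; k=4: 640+0+20·16·12=4480 → min 864.
Length 4: A₁..A₄: k=1: 0+1512+9·21·16=4536; k=2: 3780+640+9·20·16=7300; k=3: 1218+0+9·2·16=1506 → min 1506 | A₂..A₅: k=2: 0+864+21·20·12=5904; k=3: 840+384+21·2·12=1728; k=4: 1512+0+21·16·12=5544 → min 1728.
Length 5: A₁..A₅: k=1: 0+1728+9·21·12=3996; k=2: 3780+864+9·20·12=6804; k=3: 1218+384+9·2·12=1818; k=4: 1506+0+9·16·12=3234 → min 1818.
Optimal order: ((A₁ × (A₂ × A₃)) × (A₄ × A₅)) with cost 1818.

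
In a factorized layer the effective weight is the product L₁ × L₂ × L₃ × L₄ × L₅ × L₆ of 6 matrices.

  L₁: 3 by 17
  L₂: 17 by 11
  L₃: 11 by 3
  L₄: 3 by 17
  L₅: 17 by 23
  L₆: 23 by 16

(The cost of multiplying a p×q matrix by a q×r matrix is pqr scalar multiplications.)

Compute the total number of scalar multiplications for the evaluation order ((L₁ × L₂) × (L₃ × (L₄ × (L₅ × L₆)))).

8689

(L₁ × L₂): 3×17 by 17×11 → 3×11, cost 3·17·11 = 561
(L₅ × L₆): 17×23 by 23×16 → 17×16, cost 17·23·16 = 6256
(L₄ × (L₅ × L₆)): 3×17 by 17×16 → 3×16, cost 3·17·16 = 816; cumulative 7072
(L₃ × (L₄ × (L₅ × L₆))): 11×3 by 3×16 → 11×16, cost 11·3·16 = 528; cumulative 7600
((L₁ × L₂) × (L₃ × (L₄ × (L₅ × L₆)))): 3×11 by 11×16 → 3×16, cost 3·11·16 = 528; cumulative 8689
Total: 8689 scalar multiplications.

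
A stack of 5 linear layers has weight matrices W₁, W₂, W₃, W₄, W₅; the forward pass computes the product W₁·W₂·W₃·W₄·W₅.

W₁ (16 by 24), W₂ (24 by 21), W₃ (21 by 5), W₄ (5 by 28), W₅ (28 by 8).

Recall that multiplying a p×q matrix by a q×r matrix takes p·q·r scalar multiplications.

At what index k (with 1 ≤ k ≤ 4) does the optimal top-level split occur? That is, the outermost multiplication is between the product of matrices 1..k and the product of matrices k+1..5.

3

Adjacent pairs: W₁W₂ = 16·24·21 = 8064; W₂W₃ = 24·21·5 = 2520; W₃W₄ = 21·5·28 = 2940; W₄W₅ = 5·28·8 = 1120.
Length 3: W₁..W₃: k=1: 0+2520+16·24·5=4440; k=2: 8064+0+16·21·5=9744 → min 4440 | W₂..W₄: k=2: 0+2940+24·21·28=17052; k=3: 2520+0+24·5·28=5880 → min 5880 | W₃..W₅: k=3: 0+1120+21·5·8=1960; k=4: 2940+0+21·28·8=7644 → min 1960.
Length 4: W₁..W₄: k=1: 0+5880+16·24·28=16632; k=2: 8064+2940+16·21·28=20412; k=3: 4440+0+16·5·28=6680 → min 6680 | W₂..W₅: k=2: 0+1960+24·21·8=5992; k=3: 2520+1120+24·5·8=4600; k=4: 5880+0+24·28·8=11256 → min 4600.
Top-level splits: k=1: (W₁..W₁)·(W₂..W₅) → 0+4600+16·24·8 = 7672; k=2: (W₁..W₂)·(W₃..W₅) → 8064+1960+16·21·8 = 12712; k=3: (W₁..W₃)·(W₄..W₅) → 4440+1120+16·5·8 = 6200; k=4: (W₁..W₄)·(W₅..W₅) → 6680+0+16·28·8 = 10264.
Best split is after W₃, i.e. k = 3.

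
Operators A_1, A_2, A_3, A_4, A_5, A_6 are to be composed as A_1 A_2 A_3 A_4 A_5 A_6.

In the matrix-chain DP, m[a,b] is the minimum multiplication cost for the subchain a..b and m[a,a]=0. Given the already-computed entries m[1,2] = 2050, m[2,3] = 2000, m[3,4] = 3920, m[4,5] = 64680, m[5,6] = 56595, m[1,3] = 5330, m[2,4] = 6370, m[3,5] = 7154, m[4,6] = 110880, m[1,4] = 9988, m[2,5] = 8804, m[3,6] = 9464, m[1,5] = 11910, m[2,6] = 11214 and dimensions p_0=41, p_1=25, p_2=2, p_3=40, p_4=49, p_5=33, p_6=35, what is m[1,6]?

14384

m[1,6] = min over k∈[1,5] of m[1,k]+m[k+1,6]+p_{0}·p_k·p_{6}.
k=1: 0 + 11214 + 41·25·35 = 47089; k=2: 2050 + 9464 + 41·2·35 = 14384; k=3: 5330 + 110880 + 41·40·35 = 173610; k=4: 9988 + 56595 + 41·49·35 = 136898; k=5: 11910 + 0 + 41·33·35 = 59265.
Minimum: 14384 at k=2.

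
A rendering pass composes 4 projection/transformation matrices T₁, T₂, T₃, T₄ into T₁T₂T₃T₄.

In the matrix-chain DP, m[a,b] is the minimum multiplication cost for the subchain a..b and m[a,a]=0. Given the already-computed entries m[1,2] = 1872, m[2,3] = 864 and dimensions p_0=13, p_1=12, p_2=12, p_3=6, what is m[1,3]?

1800

m[1,3] = min over k∈[1,2] of m[1,k]+m[k+1,3]+p_{0}·p_k·p_{3}.
k=1: 0 + 864 + 13·12·6 = 1800; k=2: 1872 + 0 + 13·12·6 = 2808.
Minimum: 1800 at k=1.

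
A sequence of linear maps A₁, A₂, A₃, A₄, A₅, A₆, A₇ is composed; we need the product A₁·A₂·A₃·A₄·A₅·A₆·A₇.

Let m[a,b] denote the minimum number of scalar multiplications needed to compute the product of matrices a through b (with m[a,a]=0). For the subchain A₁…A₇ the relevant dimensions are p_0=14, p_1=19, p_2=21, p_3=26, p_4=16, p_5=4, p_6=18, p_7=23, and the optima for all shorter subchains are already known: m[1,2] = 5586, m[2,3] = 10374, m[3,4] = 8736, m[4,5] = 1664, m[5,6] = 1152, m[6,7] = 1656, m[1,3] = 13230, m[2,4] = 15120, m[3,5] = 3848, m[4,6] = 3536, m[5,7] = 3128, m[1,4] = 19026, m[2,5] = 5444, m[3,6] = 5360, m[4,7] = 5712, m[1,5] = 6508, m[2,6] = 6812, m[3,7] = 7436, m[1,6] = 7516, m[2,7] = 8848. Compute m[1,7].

9452

m[1,7] = min over k∈[1,6] of m[1,k]+m[k+1,7]+p_{0}·p_k·p_{7}.
k=1: 0 + 8848 + 14·19·23 = 14966; k=2: 5586 + 7436 + 14·21·23 = 19784; k=3: 13230 + 5712 + 14·26·23 = 27314; k=4: 19026 + 3128 + 14·16·23 = 27306; k=5: 6508 + 1656 + 14·4·23 = 9452; k=6: 7516 + 0 + 14·18·23 = 13312.
Minimum: 9452 at k=5.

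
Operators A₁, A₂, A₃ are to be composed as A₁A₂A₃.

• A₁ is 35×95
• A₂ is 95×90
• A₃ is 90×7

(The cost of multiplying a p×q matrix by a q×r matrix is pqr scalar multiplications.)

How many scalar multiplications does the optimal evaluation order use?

Order (A₁(A₂A₃)): (A₂A₃): 95×90 by 90×7 → 95×7, cost 95·90·7 = 59850; (A₁(A₂A₃)): 35×95 by 95×7 → 35×7, cost 35·95·7 = 23275; cumulative 83125. Total 83125.
Order ((A₁A₂)A₃): (A₁A₂): 35×95 by 95×90 → 35×90, cost 35·95·90 = 299250; ((A₁A₂)A₃): 35×90 by 90×7 → 35×7, cost 35·90·7 = 22050; cumulative 321300. Total 321300.
Minimum: 83125.

83125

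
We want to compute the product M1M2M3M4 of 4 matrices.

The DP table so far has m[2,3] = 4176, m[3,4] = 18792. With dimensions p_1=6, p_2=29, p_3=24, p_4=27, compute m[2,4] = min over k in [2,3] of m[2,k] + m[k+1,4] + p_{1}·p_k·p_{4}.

m[2,4] = min over k∈[2,3] of m[2,k]+m[k+1,4]+p_{1}·p_k·p_{4}.
k=2: 0 + 18792 + 6·29·27 = 23490; k=3: 4176 + 0 + 6·24·27 = 8064.
Minimum: 8064 at k=3.

8064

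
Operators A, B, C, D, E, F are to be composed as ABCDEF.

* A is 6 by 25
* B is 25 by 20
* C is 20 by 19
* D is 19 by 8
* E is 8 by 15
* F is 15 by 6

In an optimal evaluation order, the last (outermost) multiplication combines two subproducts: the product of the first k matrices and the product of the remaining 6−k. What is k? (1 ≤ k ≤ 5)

Adjacent pairs: AB = 6·25·20 = 3000; BC = 25·20·19 = 9500; CD = 20·19·8 = 3040; DE = 19·8·15 = 2280; EF = 8·15·6 = 720.
Length 3: A..C: k=1: 0+9500+6·25·19=12350; k=2: 3000+0+6·20·19=5280 → min 5280 | B..D: k=2: 0+3040+25·20·8=7040; k=3: 9500+0+25·19·8=13300 → min 7040 | C..E: k=3: 0+2280+20·19·15=7980; k=4: 3040+0+20·8·15=5440 → min 5440 | D..F: k=4: 0+720+19·8·6=1632; k=5: 2280+0+19·15·6=3990 → min 1632.
Length 4: A..D: k=1: 0+7040+6·25·8=8240; k=2: 3000+3040+6·20·8=7000; k=3: 5280+0+6·19·8=6192 → min 6192 | B..E: k=2: 0+5440+25·20·15=12940; k=3: 9500+2280+25·19·15=18905; k=4: 7040+0+25·8·15=10040 → min 10040 | C..F: k=3: 0+1632+20·19·6=3912; k=4: 3040+720+20·8·6=4720; k=5: 5440+0+20·15·6=7240 → min 3912.
Length 5: A..E: k=1: 0+10040+6·25·15=12290; k=2: 3000+5440+6·20·15=10240; k=3: 5280+2280+6·19·15=9270; k=4: 6192+0+6·8·15=6912 → min 6912 | B..F: k=2: 0+3912+25·20·6=6912; k=3: 9500+1632+25·19·6=13982; k=4: 7040+720+25·8·6=8960; k=5: 10040+0+25·15·6=12290 → min 6912.
Top-level splits: k=1: (A..A)·(B..F) → 0+6912+6·25·6 = 7812; k=2: (A..B)·(C..F) → 3000+3912+6·20·6 = 7632; k=3: (A..C)·(D..F) → 5280+1632+6·19·6 = 7596; k=4: (A..D)·(E..F) → 6192+720+6·8·6 = 7200; k=5: (A..E)·(F..F) → 6912+0+6·15·6 = 7452.
Best split is after D, i.e. k = 4.

4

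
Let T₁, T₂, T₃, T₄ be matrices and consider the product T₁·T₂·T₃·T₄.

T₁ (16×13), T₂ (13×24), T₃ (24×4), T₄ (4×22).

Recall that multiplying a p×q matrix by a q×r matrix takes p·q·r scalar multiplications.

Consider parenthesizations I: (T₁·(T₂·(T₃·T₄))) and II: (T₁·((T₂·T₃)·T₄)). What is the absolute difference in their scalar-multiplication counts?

6584

Order I = (T₁·(T₂·(T₃·T₄))): (T₃·T₄): 24×4 by 4×22 → 24×22, cost 24·4·22 = 2112; (T₂·(T₃·T₄)): 13×24 by 24×22 → 13×22, cost 13·24·22 = 6864; cumulative 8976; (T₁·(T₂·(T₃·T₄))): 16×13 by 13×22 → 16×22, cost 16·13·22 = 4576; cumulative 13552. Total 13552.
Order II = (T₁·((T₂·T₃)·T₄)): (T₂·T₃): 13×24 by 24×4 → 13×4, cost 13·24·4 = 1248; ((T₂·T₃)·T₄): 13×4 by 4×22 → 13×22, cost 13·4·22 = 1144; cumulative 2392; (T₁·((T₂·T₃)·T₄)): 16×13 by 13×22 → 16×22, cost 16·13·22 = 4576; cumulative 6968. Total 6968.
Difference: |13552 − 6968| = 6584.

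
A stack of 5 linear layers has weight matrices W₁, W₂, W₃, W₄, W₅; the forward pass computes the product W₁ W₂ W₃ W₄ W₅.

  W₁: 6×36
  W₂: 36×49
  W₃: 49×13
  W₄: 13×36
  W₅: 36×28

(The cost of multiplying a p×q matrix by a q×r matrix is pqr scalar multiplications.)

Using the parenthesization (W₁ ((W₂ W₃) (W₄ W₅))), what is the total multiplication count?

(W₂ W₃): 36×49 by 49×13 → 36×13, cost 36·49·13 = 22932
(W₄ W₅): 13×36 by 36×28 → 13×28, cost 13·36·28 = 13104
((W₂ W₃) (W₄ W₅)): 36×13 by 13×28 → 36×28, cost 36·13·28 = 13104; cumulative 49140
(W₁ ((W₂ W₃) (W₄ W₅))): 6×36 by 36×28 → 6×28, cost 6·36·28 = 6048; cumulative 55188
Total: 55188 scalar multiplications.

55188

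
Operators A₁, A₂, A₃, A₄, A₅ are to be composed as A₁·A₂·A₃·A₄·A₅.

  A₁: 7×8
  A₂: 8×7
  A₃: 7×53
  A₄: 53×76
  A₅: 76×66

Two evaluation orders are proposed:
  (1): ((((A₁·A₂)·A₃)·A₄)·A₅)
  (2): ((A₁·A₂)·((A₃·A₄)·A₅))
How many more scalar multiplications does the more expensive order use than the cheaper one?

637

Order (1) = ((((A₁·A₂)·A₃)·A₄)·A₅): (A₁·A₂): 7×8 by 8×7 → 7×7, cost 7·8·7 = 392; ((A₁·A₂)·A₃): 7×7 by 7×53 → 7×53, cost 7·7·53 = 2597; cumulative 2989; (((A₁·A₂)·A₃)·A₄): 7×53 by 53×76 → 7×76, cost 7·53·76 = 28196; cumulative 31185; ((((A₁·A₂)·A₃)·A₄)·A₅): 7×76 by 76×66 → 7×66, cost 7·76·66 = 35112; cumulative 66297. Total 66297.
Order (2) = ((A₁·A₂)·((A₃·A₄)·A₅)): (A₁·A₂): 7×8 by 8×7 → 7×7, cost 7·8·7 = 392; (A₃·A₄): 7×53 by 53×76 → 7×76, cost 7·53·76 = 28196; ((A₃·A₄)·A₅): 7×76 by 76×66 → 7×66, cost 7·76·66 = 35112; cumulative 63308; ((A₁·A₂)·((A₃·A₄)·A₅)): 7×7 by 7×66 → 7×66, cost 7·7·66 = 3234; cumulative 66934. Total 66934.
Difference: |66297 − 66934| = 637.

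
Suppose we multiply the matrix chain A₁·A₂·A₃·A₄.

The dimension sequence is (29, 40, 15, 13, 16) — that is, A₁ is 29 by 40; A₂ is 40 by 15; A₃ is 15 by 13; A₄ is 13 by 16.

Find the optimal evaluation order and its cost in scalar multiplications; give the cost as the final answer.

Adjacent pairs: A₁A₂ = 29·40·15 = 17400; A₂A₃ = 40·15·13 = 7800; A₃A₄ = 15·13·16 = 3120.
Length 3: A₁..A₃: k=1: 0+7800+29·40·13=22880; k=2: 17400+0+29·15·13=23055 → min 22880 | A₂..A₄: k=2: 0+3120+40·15·16=12720; k=3: 7800+0+40·13·16=16120 → min 12720.
Length 4: A₁..A₄: k=1: 0+12720+29·40·16=31280; k=2: 17400+3120+29·15·16=27480; k=3: 22880+0+29·13·16=28912 → min 27480.
Optimal parenthesization: ((A₁·A₂)·(A₃·A₄)) with cost 27480.

27480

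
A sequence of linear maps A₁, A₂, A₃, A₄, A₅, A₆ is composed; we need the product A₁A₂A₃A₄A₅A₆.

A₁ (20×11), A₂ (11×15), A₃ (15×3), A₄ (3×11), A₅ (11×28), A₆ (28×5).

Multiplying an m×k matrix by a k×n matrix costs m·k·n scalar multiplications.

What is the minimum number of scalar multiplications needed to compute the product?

2799

Adjacent pairs: A₁A₂ = 20·11·15 = 3300; A₂A₃ = 11·15·3 = 495; A₃A₄ = 15·3·11 = 495; A₄A₅ = 3·11·28 = 924; A₅A₆ = 11·28·5 = 1540.
Length 3: A₁..A₃: k=1: 0+495+20·11·3=1155; k=2: 3300+0+20·15·3=4200 → min 1155 | A₂..A₄: k=2: 0+495+11·15·11=2310; k=3: 495+0+11·3·11=858 → min 858 | A₃..A₅: k=3: 0+924+15·3·28=2184; k=4: 495+0+15·11·28=5115 → min 2184 | A₄..A₆: k=4: 0+1540+3·11·5=1705; k=5: 924+0+3·28·5=1344 → min 1344.
Length 4: A₁..A₄: k=1: 0+858+20·11·11=3278; k=2: 3300+495+20·15·11=7095; k=3: 1155+0+20·3·11=1815 → min 1815 | A₂..A₅: k=2: 0+2184+11·15·28=6804; k=3: 495+924+11·3·28=2343; k=4: 858+0+11·11·28=4246 → min 2343 | A₃..A₆: k=3: 0+1344+15·3·5=1569; k=4: 495+1540+15·11·5=2860; k=5: 2184+0+15·28·5=4284 → min 1569.
Length 5: A₁..A₅: k=1: 0+2343+20·11·28=8503; k=2: 3300+2184+20·15·28=13884; k=3: 1155+924+20·3·28=3759; k=4: 1815+0+20·11·28=7975 → min 3759 | A₂..A₆: k=2: 0+1569+11·15·5=2394; k=3: 495+1344+11·3·5=2004; k=4: 858+1540+11·11·5=3003; k=5: 2343+0+11·28·5=3883 → min 2004.
Length 6: A₁..A₆: k=1: 0+2004+20·11·5=3104; k=2: 3300+1569+20·15·5=6369; k=3: 1155+1344+20·3·5=2799; k=4: 1815+1540+20·11·5=4455; k=5: 3759+0+20·28·5=6559 → min 2799.
Optimal order: ((A₁(A₂A₃))((A₄A₅)A₆)) with cost 2799.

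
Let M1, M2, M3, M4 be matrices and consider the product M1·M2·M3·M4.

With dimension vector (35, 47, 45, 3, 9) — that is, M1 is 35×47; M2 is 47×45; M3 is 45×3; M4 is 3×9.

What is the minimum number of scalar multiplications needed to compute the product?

12225

Adjacent pairs: M1M2 = 35·47·45 = 74025; M2M3 = 47·45·3 = 6345; M3M4 = 45·3·9 = 1215.
Length 3: M1..M3: k=1: 0+6345+35·47·3=11280; k=2: 74025+0+35·45·3=78750 → min 11280 | M2..M4: k=2: 0+1215+47·45·9=20250; k=3: 6345+0+47·3·9=7614 → min 7614.
Length 4: M1..M4: k=1: 0+7614+35·47·9=22419; k=2: 74025+1215+35·45·9=89415; k=3: 11280+0+35·3·9=12225 → min 12225.
Optimal order: ((M1·(M2·M3))·M4) with cost 12225.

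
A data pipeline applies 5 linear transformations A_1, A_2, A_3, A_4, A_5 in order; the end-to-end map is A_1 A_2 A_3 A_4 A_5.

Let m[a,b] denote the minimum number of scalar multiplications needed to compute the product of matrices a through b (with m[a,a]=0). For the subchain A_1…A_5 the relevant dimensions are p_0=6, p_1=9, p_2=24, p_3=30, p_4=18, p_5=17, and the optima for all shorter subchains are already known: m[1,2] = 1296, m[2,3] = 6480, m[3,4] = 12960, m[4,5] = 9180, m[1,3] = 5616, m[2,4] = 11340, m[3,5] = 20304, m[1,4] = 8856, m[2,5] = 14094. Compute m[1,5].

10692

m[1,5] = min over k∈[1,4] of m[1,k]+m[k+1,5]+p_{0}·p_k·p_{5}.
k=1: 0 + 14094 + 6·9·17 = 15012; k=2: 1296 + 20304 + 6·24·17 = 24048; k=3: 5616 + 9180 + 6·30·17 = 17856; k=4: 8856 + 0 + 6·18·17 = 10692.
Minimum: 10692 at k=4.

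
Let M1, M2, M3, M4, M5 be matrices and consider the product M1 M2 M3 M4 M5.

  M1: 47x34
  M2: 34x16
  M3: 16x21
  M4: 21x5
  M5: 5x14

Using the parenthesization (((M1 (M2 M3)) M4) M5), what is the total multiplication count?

53207

(M2 M3): 34×16 by 16×21 → 34×21, cost 34·16·21 = 11424
(M1 (M2 M3)): 47×34 by 34×21 → 47×21, cost 47·34·21 = 33558; cumulative 44982
((M1 (M2 M3)) M4): 47×21 by 21×5 → 47×5, cost 47·21·5 = 4935; cumulative 49917
(((M1 (M2 M3)) M4) M5): 47×5 by 5×14 → 47×14, cost 47·5·14 = 3290; cumulative 53207
Total: 53207 scalar multiplications.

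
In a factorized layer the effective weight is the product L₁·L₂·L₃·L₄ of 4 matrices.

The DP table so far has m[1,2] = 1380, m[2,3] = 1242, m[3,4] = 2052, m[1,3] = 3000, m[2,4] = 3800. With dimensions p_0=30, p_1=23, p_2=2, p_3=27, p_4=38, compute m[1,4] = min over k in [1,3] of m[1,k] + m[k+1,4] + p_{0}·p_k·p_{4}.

m[1,4] = min over k∈[1,3] of m[1,k]+m[k+1,4]+p_{0}·p_k·p_{4}.
k=1: 0 + 3800 + 30·23·38 = 30020; k=2: 1380 + 2052 + 30·2·38 = 5712; k=3: 3000 + 0 + 30·27·38 = 33780.
Minimum: 5712 at k=2.

5712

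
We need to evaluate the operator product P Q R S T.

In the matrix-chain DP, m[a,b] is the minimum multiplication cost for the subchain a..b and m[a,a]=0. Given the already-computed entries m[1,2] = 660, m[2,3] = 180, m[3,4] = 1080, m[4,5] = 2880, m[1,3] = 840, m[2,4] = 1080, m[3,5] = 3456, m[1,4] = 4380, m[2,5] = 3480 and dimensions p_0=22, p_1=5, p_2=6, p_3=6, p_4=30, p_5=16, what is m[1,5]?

m[1,5] = min over k∈[1,4] of m[1,k]+m[k+1,5]+p_{0}·p_k·p_{5}.
k=1: 0 + 3480 + 22·5·16 = 5240; k=2: 660 + 3456 + 22·6·16 = 6228; k=3: 840 + 2880 + 22·6·16 = 5832; k=4: 4380 + 0 + 22·30·16 = 14940.
Minimum: 5240 at k=1.

5240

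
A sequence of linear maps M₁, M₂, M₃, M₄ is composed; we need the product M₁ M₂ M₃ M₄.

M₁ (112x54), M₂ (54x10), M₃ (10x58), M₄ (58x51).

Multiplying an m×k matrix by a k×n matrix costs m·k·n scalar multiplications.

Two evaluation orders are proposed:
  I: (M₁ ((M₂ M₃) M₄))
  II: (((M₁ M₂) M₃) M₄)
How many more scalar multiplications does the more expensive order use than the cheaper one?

Order I = (M₁ ((M₂ M₃) M₄)): (M₂ M₃): 54×10 by 10×58 → 54×58, cost 54·10·58 = 31320; ((M₂ M₃) M₄): 54×58 by 58×51 → 54×51, cost 54·58·51 = 159732; cumulative 191052; (M₁ ((M₂ M₃) M₄)): 112×54 by 54×51 → 112×51, cost 112·54·51 = 308448; cumulative 499500. Total 499500.
Order II = (((M₁ M₂) M₃) M₄): (M₁ M₂): 112×54 by 54×10 → 112×10, cost 112·54·10 = 60480; ((M₁ M₂) M₃): 112×10 by 10×58 → 112×58, cost 112·10·58 = 64960; cumulative 125440; (((M₁ M₂) M₃) M₄): 112×58 by 58×51 → 112×51, cost 112·58·51 = 331296; cumulative 456736. Total 456736.
Difference: |499500 − 456736| = 42764.

42764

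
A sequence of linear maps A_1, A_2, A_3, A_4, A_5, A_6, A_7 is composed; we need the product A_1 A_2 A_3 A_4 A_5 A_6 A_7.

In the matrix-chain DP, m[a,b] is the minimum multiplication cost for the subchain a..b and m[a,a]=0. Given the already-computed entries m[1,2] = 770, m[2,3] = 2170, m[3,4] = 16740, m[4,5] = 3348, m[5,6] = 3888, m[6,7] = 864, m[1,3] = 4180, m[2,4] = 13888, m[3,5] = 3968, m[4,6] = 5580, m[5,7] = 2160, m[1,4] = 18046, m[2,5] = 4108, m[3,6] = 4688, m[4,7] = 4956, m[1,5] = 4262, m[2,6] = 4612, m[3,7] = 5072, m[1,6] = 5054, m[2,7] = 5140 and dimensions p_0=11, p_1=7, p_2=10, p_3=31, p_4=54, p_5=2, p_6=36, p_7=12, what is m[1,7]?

5390

m[1,7] = min over k∈[1,6] of m[1,k]+m[k+1,7]+p_{0}·p_k·p_{7}.
k=1: 0 + 5140 + 11·7·12 = 6064; k=2: 770 + 5072 + 11·10·12 = 7162; k=3: 4180 + 4956 + 11·31·12 = 13228; k=4: 18046 + 2160 + 11·54·12 = 27334; k=5: 4262 + 864 + 11·2·12 = 5390; k=6: 5054 + 0 + 11·36·12 = 9806.
Minimum: 5390 at k=5.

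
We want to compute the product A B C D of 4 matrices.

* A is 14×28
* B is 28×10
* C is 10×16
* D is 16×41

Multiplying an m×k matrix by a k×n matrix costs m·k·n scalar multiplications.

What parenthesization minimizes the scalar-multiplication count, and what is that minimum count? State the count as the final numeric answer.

15344

Adjacent pairs: AB = 14·28·10 = 3920; BC = 28·10·16 = 4480; CD = 10·16·41 = 6560.
Length 3: A..C: k=1: 0+4480+14·28·16=10752; k=2: 3920+0+14·10·16=6160 → min 6160 | B..D: k=2: 0+6560+28·10·41=18040; k=3: 4480+0+28·16·41=22848 → min 18040.
Length 4: A..D: k=1: 0+18040+14·28·41=34112; k=2: 3920+6560+14·10·41=16220; k=3: 6160+0+14·16·41=15344 → min 15344.
Optimal parenthesization: (((A B) C) D) with cost 15344.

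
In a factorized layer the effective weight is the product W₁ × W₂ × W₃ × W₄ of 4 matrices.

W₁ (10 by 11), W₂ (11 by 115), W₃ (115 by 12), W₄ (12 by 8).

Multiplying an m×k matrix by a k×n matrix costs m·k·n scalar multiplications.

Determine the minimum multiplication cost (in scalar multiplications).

17116

Adjacent pairs: W₁W₂ = 10·11·115 = 12650; W₂W₃ = 11·115·12 = 15180; W₃W₄ = 115·12·8 = 11040.
Length 3: W₁..W₃: k=1: 0+15180+10·11·12=16500; k=2: 12650+0+10·115·12=26450 → min 16500 | W₂..W₄: k=2: 0+11040+11·115·8=21160; k=3: 15180+0+11·12·8=16236 → min 16236.
Length 4: W₁..W₄: k=1: 0+16236+10·11·8=17116; k=2: 12650+11040+10·115·8=32890; k=3: 16500+0+10·12·8=17460 → min 17116.
Optimal order: (W₁ × ((W₂ × W₃) × W₄)) with cost 17116.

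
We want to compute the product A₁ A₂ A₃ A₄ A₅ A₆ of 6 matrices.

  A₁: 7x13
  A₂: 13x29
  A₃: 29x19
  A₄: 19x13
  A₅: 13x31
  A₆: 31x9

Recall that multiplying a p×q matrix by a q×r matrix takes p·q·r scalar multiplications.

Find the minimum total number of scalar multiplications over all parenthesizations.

12671

Adjacent pairs: A₁A₂ = 7·13·29 = 2639; A₂A₃ = 13·29·19 = 7163; A₃A₄ = 29·19·13 = 7163; A₄A₅ = 19·13·31 = 7657; A₅A₆ = 13·31·9 = 3627.
Length 3: A₁..A₃: k=1: 0+7163+7·13·19=8892; k=2: 2639+0+7·29·19=6496 → min 6496 | A₂..A₄: k=2: 0+7163+13·29·13=12064; k=3: 7163+0+13·19·13=10374 → min 10374 | A₃..A₅: k=3: 0+7657+29·19·31=24738; k=4: 7163+0+29·13·31=18850 → min 18850 | A₄..A₆: k=4: 0+3627+19·13·9=5850; k=5: 7657+0+19·31·9=12958 → min 5850.
Length 4: A₁..A₄: k=1: 0+10374+7·13·13=11557; k=2: 2639+7163+7·29·13=12441; k=3: 6496+0+7·19·13=8225 → min 8225 | A₂..A₅: k=2: 0+18850+13·29·31=30537; k=3: 7163+7657+13·19·31=22477; k=4: 10374+0+13·13·31=15613 → min 15613 | A₃..A₆: k=3: 0+5850+29·19·9=10809; k=4: 7163+3627+29·13·9=14183; k=5: 18850+0+29·31·9=26941 → min 10809.
Length 5: A₁..A₅: k=1: 0+15613+7·13·31=18434; k=2: 2639+18850+7·29·31=27782; k=3: 6496+7657+7·19·31=18276; k=4: 8225+0+7·13·31=11046 → min 11046 | A₂..A₆: k=2: 0+10809+13·29·9=14202; k=3: 7163+5850+13·19·9=15236; k=4: 10374+3627+13·13·9=15522; k=5: 15613+0+13·31·9=19240 → min 14202.
Length 6: A₁..A₆: k=1: 0+14202+7·13·9=15021; k=2: 2639+10809+7·29·9=15275; k=3: 6496+5850+7·19·9=13543; k=4: 8225+3627+7·13·9=12671; k=5: 11046+0+7·31·9=12999 → min 12671.
Optimal order: ((((A₁ A₂) A₃) A₄) (A₅ A₆)) with cost 12671.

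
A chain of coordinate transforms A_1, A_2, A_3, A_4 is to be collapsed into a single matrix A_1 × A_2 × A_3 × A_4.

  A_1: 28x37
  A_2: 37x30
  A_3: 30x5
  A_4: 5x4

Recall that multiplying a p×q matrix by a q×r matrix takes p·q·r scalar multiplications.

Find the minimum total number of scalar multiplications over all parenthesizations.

9184

Adjacent pairs: A_1A_2 = 28·37·30 = 31080; A_2A_3 = 37·30·5 = 5550; A_3A_4 = 30·5·4 = 600.
Length 3: A_1..A_3: k=1: 0+5550+28·37·5=10730; k=2: 31080+0+28·30·5=35280 → min 10730 | A_2..A_4: k=2: 0+600+37·30·4=5040; k=3: 5550+0+37·5·4=6290 → min 5040.
Length 4: A_1..A_4: k=1: 0+5040+28·37·4=9184; k=2: 31080+600+28·30·4=35040; k=3: 10730+0+28·5·4=11290 → min 9184.
Optimal order: (A_1 × (A_2 × (A_3 × A_4))) with cost 9184.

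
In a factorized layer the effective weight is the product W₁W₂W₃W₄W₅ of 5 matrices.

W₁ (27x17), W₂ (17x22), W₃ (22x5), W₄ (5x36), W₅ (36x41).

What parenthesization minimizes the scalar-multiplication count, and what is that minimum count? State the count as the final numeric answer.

Adjacent pairs: W₁W₂ = 27·17·22 = 10098; W₂W₃ = 17·22·5 = 1870; W₃W₄ = 22·5·36 = 3960; W₄W₅ = 5·36·41 = 7380.
Length 3: W₁..W₃: k=1: 0+1870+27·17·5=4165; k=2: 10098+0+27·22·5=13068 → min 4165 | W₂..W₄: k=2: 0+3960+17·22·36=17424; k=3: 1870+0+17·5·36=4930 → min 4930 | W₃..W₅: k=3: 0+7380+22·5·41=11890; k=4: 3960+0+22·36·41=36432 → min 11890.
Length 4: W₁..W₄: k=1: 0+4930+27·17·36=21454; k=2: 10098+3960+27·22·36=35442; k=3: 4165+0+27·5·36=9025 → min 9025 | W₂..W₅: k=2: 0+11890+17·22·41=27224; k=3: 1870+7380+17·5·41=12735; k=4: 4930+0+17·36·41=30022 → min 12735.
Length 5: W₁..W₅: k=1: 0+12735+27·17·41=31554; k=2: 10098+11890+27·22·41=46342; k=3: 4165+7380+27·5·41=17080; k=4: 9025+0+27·36·41=48877 → min 17080.
Optimal parenthesization: ((W₁(W₂W₃))(W₄W₅)) with cost 17080.

17080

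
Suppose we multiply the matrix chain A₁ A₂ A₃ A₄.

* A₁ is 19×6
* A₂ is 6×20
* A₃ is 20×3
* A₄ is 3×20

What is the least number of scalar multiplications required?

1842

Adjacent pairs: A₁A₂ = 19·6·20 = 2280; A₂A₃ = 6·20·3 = 360; A₃A₄ = 20·3·20 = 1200.
Length 3: A₁..A₃: k=1: 0+360+19·6·3=702; k=2: 2280+0+19·20·3=3420 → min 702 | A₂..A₄: k=2: 0+1200+6·20·20=3600; k=3: 360+0+6·3·20=720 → min 720.
Length 4: A₁..A₄: k=1: 0+720+19·6·20=3000; k=2: 2280+1200+19·20·20=11080; k=3: 702+0+19·3·20=1842 → min 1842.
Optimal order: ((A₁ (A₂ A₃)) A₄) with cost 1842.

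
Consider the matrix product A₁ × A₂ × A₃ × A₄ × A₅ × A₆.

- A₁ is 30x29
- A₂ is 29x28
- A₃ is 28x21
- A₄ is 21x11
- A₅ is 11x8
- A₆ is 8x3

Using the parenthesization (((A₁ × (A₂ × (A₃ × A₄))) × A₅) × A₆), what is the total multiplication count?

(A₃ × A₄): 28×21 by 21×11 → 28×11, cost 28·21·11 = 6468
(A₂ × (A₃ × A₄)): 29×28 by 28×11 → 29×11, cost 29·28·11 = 8932; cumulative 15400
(A₁ × (A₂ × (A₃ × A₄))): 30×29 by 29×11 → 30×11, cost 30·29·11 = 9570; cumulative 24970
((A₁ × (A₂ × (A₃ × A₄))) × A₅): 30×11 by 11×8 → 30×8, cost 30·11·8 = 2640; cumulative 27610
(((A₁ × (A₂ × (A₃ × A₄))) × A₅) × A₆): 30×8 by 8×3 → 30×3, cost 30·8·3 = 720; cumulative 28330
Total: 28330 scalar multiplications.

28330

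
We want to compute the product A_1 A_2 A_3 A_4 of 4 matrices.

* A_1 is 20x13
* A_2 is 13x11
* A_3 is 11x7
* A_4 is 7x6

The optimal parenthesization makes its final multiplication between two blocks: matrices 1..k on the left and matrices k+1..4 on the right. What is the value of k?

1

Adjacent pairs: A_1A_2 = 20·13·11 = 2860; A_2A_3 = 13·11·7 = 1001; A_3A_4 = 11·7·6 = 462.
Length 3: A_1..A_3: k=1: 0+1001+20·13·7=2821; k=2: 2860+0+20·11·7=4400 → min 2821 | A_2..A_4: k=2: 0+462+13·11·6=1320; k=3: 1001+0+13·7·6=1547 → min 1320.
Top-level splits: k=1: (A_1..A_1)·(A_2..A_4) → 0+1320+20·13·6 = 2880; k=2: (A_1..A_2)·(A_3..A_4) → 2860+462+20·11·6 = 4642; k=3: (A_1..A_3)·(A_4..A_4) → 2821+0+20·7·6 = 3661.
Best split is after A_1, i.e. k = 1.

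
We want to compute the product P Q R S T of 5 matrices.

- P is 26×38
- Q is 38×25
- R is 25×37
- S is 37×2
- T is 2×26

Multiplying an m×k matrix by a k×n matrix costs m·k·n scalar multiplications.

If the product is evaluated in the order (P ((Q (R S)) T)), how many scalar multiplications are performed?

(R S): 25×37 by 37×2 → 25×2, cost 25·37·2 = 1850
(Q (R S)): 38×25 by 25×2 → 38×2, cost 38·25·2 = 1900; cumulative 3750
((Q (R S)) T): 38×2 by 2×26 → 38×26, cost 38·2·26 = 1976; cumulative 5726
(P ((Q (R S)) T)): 26×38 by 38×26 → 26×26, cost 26·38·26 = 25688; cumulative 31414
Total: 31414 scalar multiplications.

31414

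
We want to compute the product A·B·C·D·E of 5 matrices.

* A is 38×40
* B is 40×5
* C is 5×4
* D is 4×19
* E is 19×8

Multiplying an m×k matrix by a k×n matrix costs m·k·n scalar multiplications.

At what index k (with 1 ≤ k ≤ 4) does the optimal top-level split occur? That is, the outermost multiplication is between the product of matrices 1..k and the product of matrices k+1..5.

Adjacent pairs: AB = 38·40·5 = 7600; BC = 40·5·4 = 800; CD = 5·4·19 = 380; DE = 4·19·8 = 608.
Length 3: A..C: k=1: 0+800+38·40·4=6880; k=2: 7600+0+38·5·4=8360 → min 6880 | B..D: k=2: 0+380+40·5·19=4180; k=3: 800+0+40·4·19=3840 → min 3840 | C..E: k=3: 0+608+5·4·8=768; k=4: 380+0+5·19·8=1140 → min 768.
Length 4: A..D: k=1: 0+3840+38·40·19=32720; k=2: 7600+380+38·5·19=11590; k=3: 6880+0+38·4·19=9768 → min 9768 | B..E: k=2: 0+768+40·5·8=2368; k=3: 800+608+40·4·8=2688; k=4: 3840+0+40·19·8=9920 → min 2368.
Top-level splits: k=1: (A..A)·(B..E) → 0+2368+38·40·8 = 14528; k=2: (A..B)·(C..E) → 7600+768+38·5·8 = 9888; k=3: (A..C)·(D..E) → 6880+608+38·4·8 = 8704; k=4: (A..D)·(E..E) → 9768+0+38·19·8 = 15544.
Best split is after C, i.e. k = 3.

3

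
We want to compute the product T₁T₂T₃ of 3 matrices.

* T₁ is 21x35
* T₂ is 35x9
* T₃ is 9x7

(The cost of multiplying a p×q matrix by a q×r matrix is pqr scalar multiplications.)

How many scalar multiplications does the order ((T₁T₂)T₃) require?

7938

(T₁T₂): 21×35 by 35×9 → 21×9, cost 21·35·9 = 6615
((T₁T₂)T₃): 21×9 by 9×7 → 21×7, cost 21·9·7 = 1323; cumulative 7938
Total: 7938 scalar multiplications.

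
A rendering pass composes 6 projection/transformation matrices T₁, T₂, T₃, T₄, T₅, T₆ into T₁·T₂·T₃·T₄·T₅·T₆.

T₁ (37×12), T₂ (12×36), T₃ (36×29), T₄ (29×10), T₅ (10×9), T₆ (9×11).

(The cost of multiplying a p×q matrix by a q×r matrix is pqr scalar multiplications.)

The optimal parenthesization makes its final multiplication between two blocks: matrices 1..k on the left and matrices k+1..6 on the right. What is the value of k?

1

Adjacent pairs: T₁T₂ = 37·12·36 = 15984; T₂T₃ = 12·36·29 = 12528; T₃T₄ = 36·29·10 = 10440; T₄T₅ = 29·10·9 = 2610; T₅T₆ = 10·9·11 = 990.
Length 3: T₁..T₃: k=1: 0+12528+37·12·29=25404; k=2: 15984+0+37·36·29=54612 → min 25404 | T₂..T₄: k=2: 0+10440+12·36·10=14760; k=3: 12528+0+12·29·10=16008 → min 14760 | T₃..T₅: k=3: 0+2610+36·29·9=12006; k=4: 10440+0+36·10·9=13680 → min 12006 | T₄..T₆: k=4: 0+990+29·10·11=4180; k=5: 2610+0+29·9·11=5481 → min 4180.
Length 4: T₁..T₄: k=1: 0+14760+37·12·10=19200; k=2: 15984+10440+37·36·10=39744; k=3: 25404+0+37·29·10=36134 → min 19200 | T₂..T₅: k=2: 0+12006+12·36·9=15894; k=3: 12528+2610+12·29·9=18270; k=4: 14760+0+12·10·9=15840 → min 15840 | T₃..T₆: k=3: 0+4180+36·29·11=15664; k=4: 10440+990+36·10·11=15390; k=5: 12006+0+36·9·11=15570 → min 15390.
Length 5: T₁..T₅: k=1: 0+15840+37·12·9=19836; k=2: 15984+12006+37·36·9=39978; k=3: 25404+2610+37·29·9=37671; k=4: 19200+0+37·10·9=22530 → min 19836 | T₂..T₆: k=2: 0+15390+12·36·11=20142; k=3: 12528+4180+12·29·11=20536; k=4: 14760+990+12·10·11=17070; k=5: 15840+0+12·9·11=17028 → min 17028.
Top-level splits: k=1: (T₁..T₁)·(T₂..T₆) → 0+17028+37·12·11 = 21912; k=2: (T₁..T₂)·(T₃..T₆) → 15984+15390+37·36·11 = 46026; k=3: (T₁..T₃)·(T₄..T₆) → 25404+4180+37·29·11 = 41387; k=4: (T₁..T₄)·(T₅..T₆) → 19200+990+37·10·11 = 24260; k=5: (T₁..T₅)·(T₆..T₆) → 19836+0+37·9·11 = 23499.
Best split is after T₁, i.e. k = 1.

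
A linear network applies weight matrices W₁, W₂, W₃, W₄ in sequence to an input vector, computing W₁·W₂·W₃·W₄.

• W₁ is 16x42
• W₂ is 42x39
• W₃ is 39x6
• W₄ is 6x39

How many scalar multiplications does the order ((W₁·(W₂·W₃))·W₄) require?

17604

(W₂·W₃): 42×39 by 39×6 → 42×6, cost 42·39·6 = 9828
(W₁·(W₂·W₃)): 16×42 by 42×6 → 16×6, cost 16·42·6 = 4032; cumulative 13860
((W₁·(W₂·W₃))·W₄): 16×6 by 6×39 → 16×39, cost 16·6·39 = 3744; cumulative 17604
Total: 17604 scalar multiplications.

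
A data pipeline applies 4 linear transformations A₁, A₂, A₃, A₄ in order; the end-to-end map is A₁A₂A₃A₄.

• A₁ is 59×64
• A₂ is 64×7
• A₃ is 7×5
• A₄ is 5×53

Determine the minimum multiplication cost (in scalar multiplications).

36755

Adjacent pairs: A₁A₂ = 59·64·7 = 26432; A₂A₃ = 64·7·5 = 2240; A₃A₄ = 7·5·53 = 1855.
Length 3: A₁..A₃: k=1: 0+2240+59·64·5=21120; k=2: 26432+0+59·7·5=28497 → min 21120 | A₂..A₄: k=2: 0+1855+64·7·53=25599; k=3: 2240+0+64·5·53=19200 → min 19200.
Length 4: A₁..A₄: k=1: 0+19200+59·64·53=219328; k=2: 26432+1855+59·7·53=50176; k=3: 21120+0+59·5·53=36755 → min 36755.
Optimal order: ((A₁(A₂A₃))A₄) with cost 36755.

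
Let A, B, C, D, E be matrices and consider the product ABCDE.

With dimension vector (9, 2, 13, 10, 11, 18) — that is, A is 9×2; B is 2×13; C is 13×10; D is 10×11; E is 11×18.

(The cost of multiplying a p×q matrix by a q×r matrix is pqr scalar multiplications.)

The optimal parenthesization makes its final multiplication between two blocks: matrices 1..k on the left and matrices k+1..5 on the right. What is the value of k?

1

Adjacent pairs: AB = 9·2·13 = 234; BC = 2·13·10 = 260; CD = 13·10·11 = 1430; DE = 10·11·18 = 1980.
Length 3: A..C: k=1: 0+260+9·2·10=440; k=2: 234+0+9·13·10=1404 → min 440 | B..D: k=2: 0+1430+2·13·11=1716; k=3: 260+0+2·10·11=480 → min 480 | C..E: k=3: 0+1980+13·10·18=4320; k=4: 1430+0+13·11·18=4004 → min 4004.
Length 4: A..D: k=1: 0+480+9·2·11=678; k=2: 234+1430+9·13·11=2951; k=3: 440+0+9·10·11=1430 → min 678 | B..E: k=2: 0+4004+2·13·18=4472; k=3: 260+1980+2·10·18=2600; k=4: 480+0+2·11·18=876 → min 876.
Top-level splits: k=1: (A..A)·(B..E) → 0+876+9·2·18 = 1200; k=2: (A..B)·(C..E) → 234+4004+9·13·18 = 6344; k=3: (A..C)·(D..E) → 440+1980+9·10·18 = 4040; k=4: (A..D)·(E..E) → 678+0+9·11·18 = 2460.
Best split is after A, i.e. k = 1.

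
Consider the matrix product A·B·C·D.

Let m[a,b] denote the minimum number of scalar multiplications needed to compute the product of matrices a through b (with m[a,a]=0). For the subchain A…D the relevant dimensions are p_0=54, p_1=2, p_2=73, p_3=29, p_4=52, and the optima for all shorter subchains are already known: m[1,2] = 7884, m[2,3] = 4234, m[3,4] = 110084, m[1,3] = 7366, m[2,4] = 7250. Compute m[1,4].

m[1,4] = min over k∈[1,3] of m[1,k]+m[k+1,4]+p_{0}·p_k·p_{4}.
k=1: 0 + 7250 + 54·2·52 = 12866; k=2: 7884 + 110084 + 54·73·52 = 322952; k=3: 7366 + 0 + 54·29·52 = 88798.
Minimum: 12866 at k=1.

12866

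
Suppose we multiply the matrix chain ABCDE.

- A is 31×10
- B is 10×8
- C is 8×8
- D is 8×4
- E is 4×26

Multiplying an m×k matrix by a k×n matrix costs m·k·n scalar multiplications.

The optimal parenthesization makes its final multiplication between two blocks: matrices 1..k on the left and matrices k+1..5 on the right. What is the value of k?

4

Adjacent pairs: AB = 31·10·8 = 2480; BC = 10·8·8 = 640; CD = 8·8·4 = 256; DE = 8·4·26 = 832.
Length 3: A..C: k=1: 0+640+31·10·8=3120; k=2: 2480+0+31·8·8=4464 → min 3120 | B..D: k=2: 0+256+10·8·4=576; k=3: 640+0+10·8·4=960 → min 576 | C..E: k=3: 0+832+8·8·26=2496; k=4: 256+0+8·4·26=1088 → min 1088.
Length 4: A..D: k=1: 0+576+31·10·4=1816; k=2: 2480+256+31·8·4=3728; k=3: 3120+0+31·8·4=4112 → min 1816 | B..E: k=2: 0+1088+10·8·26=3168; k=3: 640+832+10·8·26=3552; k=4: 576+0+10·4·26=1616 → min 1616.
Top-level splits: k=1: (A..A)·(B..E) → 0+1616+31·10·26 = 9676; k=2: (A..B)·(C..E) → 2480+1088+31·8·26 = 10016; k=3: (A..C)·(D..E) → 3120+832+31·8·26 = 10400; k=4: (A..D)·(E..E) → 1816+0+31·4·26 = 5040.
Best split is after D, i.e. k = 4.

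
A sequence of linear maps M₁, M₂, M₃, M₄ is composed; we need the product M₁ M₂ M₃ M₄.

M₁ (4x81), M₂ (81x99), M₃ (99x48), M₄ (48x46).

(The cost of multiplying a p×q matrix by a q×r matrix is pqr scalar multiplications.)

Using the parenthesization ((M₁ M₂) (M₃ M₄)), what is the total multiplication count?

(M₁ M₂): 4×81 by 81×99 → 4×99, cost 4·81·99 = 32076
(M₃ M₄): 99×48 by 48×46 → 99×46, cost 99·48·46 = 218592
((M₁ M₂) (M₃ M₄)): 4×99 by 99×46 → 4×46, cost 4·99·46 = 18216; cumulative 268884
Total: 268884 scalar multiplications.

268884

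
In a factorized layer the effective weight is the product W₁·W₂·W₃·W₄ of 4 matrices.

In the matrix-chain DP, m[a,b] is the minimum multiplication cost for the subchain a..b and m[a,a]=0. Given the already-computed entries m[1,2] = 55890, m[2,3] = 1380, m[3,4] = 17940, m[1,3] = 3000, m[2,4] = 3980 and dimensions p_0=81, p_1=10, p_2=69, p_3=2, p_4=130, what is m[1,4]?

m[1,4] = min over k∈[1,3] of m[1,k]+m[k+1,4]+p_{0}·p_k·p_{4}.
k=1: 0 + 3980 + 81·10·130 = 109280; k=2: 55890 + 17940 + 81·69·130 = 800400; k=3: 3000 + 0 + 81·2·130 = 24060.
Minimum: 24060 at k=3.

24060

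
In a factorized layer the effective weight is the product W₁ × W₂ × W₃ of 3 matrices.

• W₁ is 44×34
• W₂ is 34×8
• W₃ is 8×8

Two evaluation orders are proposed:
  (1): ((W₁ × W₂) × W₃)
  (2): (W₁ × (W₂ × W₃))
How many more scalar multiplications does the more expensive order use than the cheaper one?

Order (1) = ((W₁ × W₂) × W₃): (W₁ × W₂): 44×34 by 34×8 → 44×8, cost 44·34·8 = 11968; ((W₁ × W₂) × W₃): 44×8 by 8×8 → 44×8, cost 44·8·8 = 2816; cumulative 14784. Total 14784.
Order (2) = (W₁ × (W₂ × W₃)): (W₂ × W₃): 34×8 by 8×8 → 34×8, cost 34·8·8 = 2176; (W₁ × (W₂ × W₃)): 44×34 by 34×8 → 44×8, cost 44·34·8 = 11968; cumulative 14144. Total 14144.
Difference: |14784 − 14144| = 640.

640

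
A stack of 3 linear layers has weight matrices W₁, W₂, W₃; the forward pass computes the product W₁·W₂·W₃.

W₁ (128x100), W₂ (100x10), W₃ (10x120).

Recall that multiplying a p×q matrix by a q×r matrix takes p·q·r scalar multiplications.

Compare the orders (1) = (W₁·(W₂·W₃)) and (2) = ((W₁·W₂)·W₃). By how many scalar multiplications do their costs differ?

1374400

Order (1) = (W₁·(W₂·W₃)): (W₂·W₃): 100×10 by 10×120 → 100×120, cost 100·10·120 = 120000; (W₁·(W₂·W₃)): 128×100 by 100×120 → 128×120, cost 128·100·120 = 1536000; cumulative 1656000. Total 1656000.
Order (2) = ((W₁·W₂)·W₃): (W₁·W₂): 128×100 by 100×10 → 128×10, cost 128·100·10 = 128000; ((W₁·W₂)·W₃): 128×10 by 10×120 → 128×120, cost 128·10·120 = 153600; cumulative 281600. Total 281600.
Difference: |1656000 − 281600| = 1374400.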